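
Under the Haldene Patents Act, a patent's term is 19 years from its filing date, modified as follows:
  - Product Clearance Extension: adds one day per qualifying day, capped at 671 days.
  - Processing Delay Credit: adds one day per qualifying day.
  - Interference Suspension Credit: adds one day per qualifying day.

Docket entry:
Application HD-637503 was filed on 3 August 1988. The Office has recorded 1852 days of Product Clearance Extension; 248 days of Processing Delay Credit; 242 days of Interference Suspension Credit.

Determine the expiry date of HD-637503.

Base term: filing date + 19 years → 3 August 2007.
Product Clearance Extension: 1852 days claimed exceeds the 671-day cap, so +671 days → 4 June 2009.
Processing Delay Credit: +248 days → 7 February 2010.
Interference Suspension Credit: +242 days → 7 October 2010.

October 7, 2010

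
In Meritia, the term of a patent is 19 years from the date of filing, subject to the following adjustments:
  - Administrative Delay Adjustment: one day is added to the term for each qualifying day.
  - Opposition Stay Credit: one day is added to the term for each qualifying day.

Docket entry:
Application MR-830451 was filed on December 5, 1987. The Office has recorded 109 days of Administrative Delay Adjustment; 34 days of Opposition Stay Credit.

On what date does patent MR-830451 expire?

Base term: filing date + 19 years → 5 December 2006.
Administrative Delay Adjustment: +109 days → 24 March 2007.
Opposition Stay Credit: +34 days → 27 April 2007.

April 27, 2007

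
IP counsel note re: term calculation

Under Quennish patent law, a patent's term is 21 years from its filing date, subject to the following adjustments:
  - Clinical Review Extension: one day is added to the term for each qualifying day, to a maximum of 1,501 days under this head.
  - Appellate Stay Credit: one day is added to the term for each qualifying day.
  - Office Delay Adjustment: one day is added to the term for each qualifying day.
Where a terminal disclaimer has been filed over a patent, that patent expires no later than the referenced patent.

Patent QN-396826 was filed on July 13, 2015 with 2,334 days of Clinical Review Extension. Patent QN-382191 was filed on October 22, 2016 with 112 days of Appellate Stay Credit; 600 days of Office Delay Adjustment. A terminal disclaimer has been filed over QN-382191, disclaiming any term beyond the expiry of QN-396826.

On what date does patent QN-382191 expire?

Natural term of QN-382191:
  Base: filing + 21 years → 22 October 2037.
  Appellate Stay Credit: +112 days → 11 February 2038.
  Office Delay Adjustment: +600 days → 4 October 2039.
Expiry of referenced patent QN-396826:
  Base: filing + 21 years → 13 July 2036.
  Clinical Review Extension: 2334 days claimed exceeds the 1501-day cap, so +1501 days → 22 August 2040.
Terminal disclaimer: QN-382191 expires on the earlier of 4 October 2039 and 22 August 2040.

October 4, 2039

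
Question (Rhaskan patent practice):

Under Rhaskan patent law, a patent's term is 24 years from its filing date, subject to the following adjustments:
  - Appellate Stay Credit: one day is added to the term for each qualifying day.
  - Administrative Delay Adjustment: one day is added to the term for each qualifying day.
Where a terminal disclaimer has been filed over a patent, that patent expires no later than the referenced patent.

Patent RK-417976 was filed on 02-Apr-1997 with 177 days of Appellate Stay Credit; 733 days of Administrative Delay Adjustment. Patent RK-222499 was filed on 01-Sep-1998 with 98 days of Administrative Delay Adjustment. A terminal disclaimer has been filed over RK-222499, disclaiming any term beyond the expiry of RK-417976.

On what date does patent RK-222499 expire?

2022-12-08

Natural term of RK-222499:
  Base: filing + 24 years → 1 September 2022.
  Administrative Delay Adjustment: +98 days → 8 December 2022.
Expiry of referenced patent RK-417976:
  Base: filing + 24 years → 2 April 2021.
  Appellate Stay Credit: +177 days → 26 September 2021.
  Administrative Delay Adjustment: +733 days → 29 September 2023.
Terminal disclaimer: RK-222499 expires on the earlier of 8 December 2022 and 29 September 2023.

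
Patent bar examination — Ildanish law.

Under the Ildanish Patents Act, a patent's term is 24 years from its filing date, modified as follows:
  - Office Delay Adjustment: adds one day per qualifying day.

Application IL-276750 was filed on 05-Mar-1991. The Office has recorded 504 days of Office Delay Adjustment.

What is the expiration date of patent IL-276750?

Base term: filing date + 24 years → 5 March 2015.
Office Delay Adjustment: +504 days → 21 July 2016.

July 21, 2016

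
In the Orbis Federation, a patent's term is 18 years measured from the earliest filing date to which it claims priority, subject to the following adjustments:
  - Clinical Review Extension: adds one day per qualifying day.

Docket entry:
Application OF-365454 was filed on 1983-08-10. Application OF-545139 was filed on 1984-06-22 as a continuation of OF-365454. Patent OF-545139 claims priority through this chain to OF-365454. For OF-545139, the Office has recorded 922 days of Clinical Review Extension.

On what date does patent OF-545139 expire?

2004-02-18

Earliest priority filing: 10 August 1983.
Base term: 10 August 1983 + 18 years → 10 August 2001.
Clinical Review Extension: +922 days → 18 February 2004.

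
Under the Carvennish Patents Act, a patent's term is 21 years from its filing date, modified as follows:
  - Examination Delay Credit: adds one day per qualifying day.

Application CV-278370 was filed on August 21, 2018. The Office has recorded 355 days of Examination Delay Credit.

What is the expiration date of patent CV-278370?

Base term: filing date + 21 years → 21 August 2039.
Examination Delay Credit: +355 days → 10 August 2040.

August 10, 2040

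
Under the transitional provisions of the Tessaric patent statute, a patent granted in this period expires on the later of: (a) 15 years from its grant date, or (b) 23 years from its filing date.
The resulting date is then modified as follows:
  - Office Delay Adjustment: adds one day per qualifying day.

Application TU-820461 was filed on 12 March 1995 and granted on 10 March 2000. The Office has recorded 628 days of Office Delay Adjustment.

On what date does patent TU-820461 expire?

(a) grant + 15 years → 10 March 2015.
(b) filing + 23 years → 12 March 2018.
Later of the two: 12 March 2018.
Office Delay Adjustment: +628 days → 30 November 2019.

November 30, 2019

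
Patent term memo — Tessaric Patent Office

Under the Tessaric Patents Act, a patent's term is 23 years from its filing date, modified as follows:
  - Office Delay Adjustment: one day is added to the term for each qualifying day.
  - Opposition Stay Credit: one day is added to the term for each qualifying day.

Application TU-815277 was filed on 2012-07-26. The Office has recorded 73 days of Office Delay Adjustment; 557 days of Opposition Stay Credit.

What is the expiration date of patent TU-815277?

2037-04-16

Base term: filing date + 23 years → 26 July 2035.
Office Delay Adjustment: +73 days → 7 October 2035.
Opposition Stay Credit: +557 days → 16 April 2037.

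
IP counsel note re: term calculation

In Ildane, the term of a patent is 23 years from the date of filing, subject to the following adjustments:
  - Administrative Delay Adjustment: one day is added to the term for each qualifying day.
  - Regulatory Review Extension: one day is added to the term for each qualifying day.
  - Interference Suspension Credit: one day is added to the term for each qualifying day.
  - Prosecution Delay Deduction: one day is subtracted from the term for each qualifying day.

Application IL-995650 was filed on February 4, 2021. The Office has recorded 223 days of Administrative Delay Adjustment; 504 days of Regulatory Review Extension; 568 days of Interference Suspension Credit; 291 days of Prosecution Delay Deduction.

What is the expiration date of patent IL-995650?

Base term: filing date + 23 years → 4 February 2044.
Administrative Delay Adjustment: +223 days → 14 September 2044.
Regulatory Review Extension: +504 days → 31 January 2046.
Interference Suspension Credit: +568 days → 22 August 2047.
Prosecution Delay Deduction: −291 days → 4 November 2046.

November 4, 2046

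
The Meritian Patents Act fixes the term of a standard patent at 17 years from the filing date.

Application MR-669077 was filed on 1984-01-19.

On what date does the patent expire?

Filing date + 17 years → 19 January 2001.

January 19, 2001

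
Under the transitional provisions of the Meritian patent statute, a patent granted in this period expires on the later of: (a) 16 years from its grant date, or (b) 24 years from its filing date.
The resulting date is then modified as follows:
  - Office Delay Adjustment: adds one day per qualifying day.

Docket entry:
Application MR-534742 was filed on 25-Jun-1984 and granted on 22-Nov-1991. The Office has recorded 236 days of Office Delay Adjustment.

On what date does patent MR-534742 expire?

(a) grant + 16 years → 22 November 2007.
(b) filing + 24 years → 25 June 2008.
Later of the two: 25 June 2008.
Office Delay Adjustment: +236 days → 16 February 2009.

2009-02-16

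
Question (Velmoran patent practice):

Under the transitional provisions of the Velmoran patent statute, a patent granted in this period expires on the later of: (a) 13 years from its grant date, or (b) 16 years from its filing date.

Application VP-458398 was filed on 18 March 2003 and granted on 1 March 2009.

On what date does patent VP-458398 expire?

(a) grant + 13 years → 1 March 2022.
(b) filing + 16 years → 18 March 2019.
Later of the two: 1 March 2022.

March 1, 2022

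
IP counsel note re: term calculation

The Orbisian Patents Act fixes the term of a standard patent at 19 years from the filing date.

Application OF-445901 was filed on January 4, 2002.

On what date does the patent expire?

2021-01-04

Filing date + 19 years → 4 January 2021.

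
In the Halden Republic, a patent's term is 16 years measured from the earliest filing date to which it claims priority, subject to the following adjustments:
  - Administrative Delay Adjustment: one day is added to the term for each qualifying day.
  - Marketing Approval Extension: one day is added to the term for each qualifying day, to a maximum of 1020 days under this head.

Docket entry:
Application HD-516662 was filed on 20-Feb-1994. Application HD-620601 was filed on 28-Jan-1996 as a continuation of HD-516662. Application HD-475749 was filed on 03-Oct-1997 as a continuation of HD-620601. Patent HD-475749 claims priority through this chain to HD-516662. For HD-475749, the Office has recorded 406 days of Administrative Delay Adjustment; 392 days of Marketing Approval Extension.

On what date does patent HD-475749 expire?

Earliest priority filing: 20 February 1994.
Base term: 20 February 1994 + 16 years → 20 February 2010.
Administrative Delay Adjustment: +406 days → 2 April 2011.
Marketing Approval Extension: 392 days (within the 1020-day cap) → +392 days → 28 April 2012.

April 28, 2012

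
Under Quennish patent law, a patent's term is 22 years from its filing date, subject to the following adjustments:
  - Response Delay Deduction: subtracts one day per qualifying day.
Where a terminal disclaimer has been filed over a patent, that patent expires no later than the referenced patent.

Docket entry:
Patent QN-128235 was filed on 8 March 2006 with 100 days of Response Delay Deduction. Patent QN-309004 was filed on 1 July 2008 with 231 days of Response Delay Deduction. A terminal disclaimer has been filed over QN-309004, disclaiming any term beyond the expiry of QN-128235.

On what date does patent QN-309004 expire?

Natural term of QN-309004:
  Base: filing + 22 years → 1 July 2030.
  Response Delay Deduction: −231 days → 12 November 2029.
Expiry of referenced patent QN-128235:
  Base: filing + 22 years → 8 March 2028.
  Response Delay Deduction: −100 days → 29 November 2027.
Terminal disclaimer: QN-309004 expires on the earlier of 12 November 2029 and 29 November 2027.

November 29, 2027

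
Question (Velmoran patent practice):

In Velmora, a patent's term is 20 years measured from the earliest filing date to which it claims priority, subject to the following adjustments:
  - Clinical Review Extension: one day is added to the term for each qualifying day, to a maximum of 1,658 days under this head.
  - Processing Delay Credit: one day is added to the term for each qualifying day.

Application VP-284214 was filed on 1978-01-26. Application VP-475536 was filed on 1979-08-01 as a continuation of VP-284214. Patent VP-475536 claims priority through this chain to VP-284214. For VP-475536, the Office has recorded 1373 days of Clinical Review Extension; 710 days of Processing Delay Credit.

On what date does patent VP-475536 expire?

2003-10-10

Earliest priority filing: 26 January 1978.
Base term: 26 January 1978 + 20 years → 26 January 1998.
Clinical Review Extension: 1373 days (within the 1658-day cap) → +1373 days → 30 October 2001.
Processing Delay Credit: +710 days → 10 October 2003.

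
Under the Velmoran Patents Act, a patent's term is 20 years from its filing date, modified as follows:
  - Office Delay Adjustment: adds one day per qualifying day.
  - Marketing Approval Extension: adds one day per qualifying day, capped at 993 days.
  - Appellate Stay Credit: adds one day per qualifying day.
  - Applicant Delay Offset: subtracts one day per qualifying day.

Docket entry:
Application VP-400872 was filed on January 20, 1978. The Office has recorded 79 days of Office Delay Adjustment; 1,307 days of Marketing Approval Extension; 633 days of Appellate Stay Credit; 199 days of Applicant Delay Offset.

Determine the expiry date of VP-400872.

Base term: filing date + 20 years → 20 January 1998.
Office Delay Adjustment: +79 days → 9 April 1998.
Marketing Approval Extension: 1307 days claimed exceeds the 993-day cap, so +993 days → 27 December 2000.
Appellate Stay Credit: +633 days → 21 September 2002.
Applicant Delay Offset: −199 days → 6 March 2002.

March 6, 2002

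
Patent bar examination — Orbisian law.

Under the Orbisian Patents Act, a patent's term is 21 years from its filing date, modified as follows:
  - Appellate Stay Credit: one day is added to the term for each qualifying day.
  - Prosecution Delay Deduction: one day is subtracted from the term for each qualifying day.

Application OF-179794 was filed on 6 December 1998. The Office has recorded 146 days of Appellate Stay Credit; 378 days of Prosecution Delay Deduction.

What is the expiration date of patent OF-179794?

Base term: filing date + 21 years → 6 December 2019.
Appellate Stay Credit: +146 days → 30 April 2020.
Prosecution Delay Deduction: −378 days → 18 April 2019.

April 18, 2019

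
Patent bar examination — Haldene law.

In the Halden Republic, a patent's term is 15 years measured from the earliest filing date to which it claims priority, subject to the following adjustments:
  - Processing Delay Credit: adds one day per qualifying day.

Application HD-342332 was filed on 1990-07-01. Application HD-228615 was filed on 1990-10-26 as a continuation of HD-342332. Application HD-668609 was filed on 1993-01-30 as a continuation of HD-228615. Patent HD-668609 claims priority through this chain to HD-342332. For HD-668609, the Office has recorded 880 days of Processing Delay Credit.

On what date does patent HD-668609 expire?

November 28, 2007

Earliest priority filing: 1 July 1990.
Base term: 1 July 1990 + 15 years → 1 July 2005.
Processing Delay Credit: +880 days → 28 November 2007.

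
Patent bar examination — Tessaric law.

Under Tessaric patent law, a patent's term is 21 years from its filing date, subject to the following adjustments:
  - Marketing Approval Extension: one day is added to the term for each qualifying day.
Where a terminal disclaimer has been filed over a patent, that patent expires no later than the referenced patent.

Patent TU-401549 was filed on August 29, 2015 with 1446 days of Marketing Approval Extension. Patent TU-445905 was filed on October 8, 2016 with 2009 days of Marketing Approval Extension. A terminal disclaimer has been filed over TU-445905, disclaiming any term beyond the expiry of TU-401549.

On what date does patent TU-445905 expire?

Natural term of TU-445905:
  Base: filing + 21 years → 8 October 2037.
  Marketing Approval Extension: +2009 days → 9 April 2043.
Expiry of referenced patent TU-401549:
  Base: filing + 21 years → 29 August 2036.
  Marketing Approval Extension: +1446 days → 14 August 2040.
Terminal disclaimer: TU-445905 expires on the earlier of 9 April 2043 and 14 August 2040.

2040-08-14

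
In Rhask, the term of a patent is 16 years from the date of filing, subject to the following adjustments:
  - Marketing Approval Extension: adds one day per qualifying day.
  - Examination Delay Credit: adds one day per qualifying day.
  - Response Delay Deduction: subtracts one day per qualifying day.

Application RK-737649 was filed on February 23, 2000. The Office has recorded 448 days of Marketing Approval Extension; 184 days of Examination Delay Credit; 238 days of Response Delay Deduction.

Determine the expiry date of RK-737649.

March 23, 2017

Base term: filing date + 16 years → 23 February 2016.
Marketing Approval Extension: +448 days → 16 May 2017.
Examination Delay Credit: +184 days → 16 November 2017.
Response Delay Deduction: −238 days → 23 March 2017.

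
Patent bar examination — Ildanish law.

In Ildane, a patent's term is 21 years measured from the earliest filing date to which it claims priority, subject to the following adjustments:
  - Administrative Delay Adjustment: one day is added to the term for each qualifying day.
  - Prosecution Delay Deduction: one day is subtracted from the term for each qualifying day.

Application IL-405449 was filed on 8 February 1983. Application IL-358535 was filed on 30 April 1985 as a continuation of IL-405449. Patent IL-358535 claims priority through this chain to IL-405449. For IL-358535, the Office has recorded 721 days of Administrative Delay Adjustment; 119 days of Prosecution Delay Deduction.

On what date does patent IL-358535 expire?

2005-10-02

Earliest priority filing: 8 February 1983.
Base term: 8 February 1983 + 21 years → 8 February 2004.
Administrative Delay Adjustment: +721 days → 29 January 2006.
Prosecution Delay Deduction: −119 days → 2 October 2005.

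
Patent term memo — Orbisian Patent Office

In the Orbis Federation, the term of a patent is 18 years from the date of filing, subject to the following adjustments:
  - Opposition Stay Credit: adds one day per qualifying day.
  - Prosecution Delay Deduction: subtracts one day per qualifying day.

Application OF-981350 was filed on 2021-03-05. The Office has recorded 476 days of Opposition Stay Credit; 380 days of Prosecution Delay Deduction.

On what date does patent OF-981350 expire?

2039-06-09

Base term: filing date + 18 years → 5 March 2039.
Opposition Stay Credit: +476 days → 23 June 2040.
Prosecution Delay Deduction: −380 days → 9 June 2039.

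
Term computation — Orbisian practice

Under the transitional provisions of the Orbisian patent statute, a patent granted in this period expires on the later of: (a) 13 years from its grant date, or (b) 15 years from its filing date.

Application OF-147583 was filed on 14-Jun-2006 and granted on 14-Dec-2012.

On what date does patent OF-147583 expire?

(a) grant + 13 years → 14 December 2025.
(b) filing + 15 years → 14 June 2021.
Later of the two: 14 December 2025.

2025-12-14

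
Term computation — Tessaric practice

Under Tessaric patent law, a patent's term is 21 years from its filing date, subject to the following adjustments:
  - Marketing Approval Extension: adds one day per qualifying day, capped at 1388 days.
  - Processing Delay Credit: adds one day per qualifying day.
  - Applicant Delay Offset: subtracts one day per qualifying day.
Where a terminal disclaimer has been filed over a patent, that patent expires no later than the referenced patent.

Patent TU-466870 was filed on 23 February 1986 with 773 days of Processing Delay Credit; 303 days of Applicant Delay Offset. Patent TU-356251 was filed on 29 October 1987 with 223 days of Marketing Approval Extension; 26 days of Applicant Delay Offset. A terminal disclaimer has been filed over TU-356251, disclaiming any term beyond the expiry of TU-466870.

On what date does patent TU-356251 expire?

Natural term of TU-356251:
  Base: filing + 21 years → 29 October 2008.
  Marketing Approval Extension: 223 days (within the 1388-day cap) → +223 days → 9 June 2009.
  Applicant Delay Offset: −26 days → 14 May 2009.
Expiry of referenced patent TU-466870:
  Base: filing + 21 years → 23 February 2007.
  Processing Delay Credit: +773 days → 6 April 2009.
  Applicant Delay Offset: −303 days → 7 June 2008.
Terminal disclaimer: TU-356251 expires on the earlier of 14 May 2009 and 7 June 2008.

2008-06-07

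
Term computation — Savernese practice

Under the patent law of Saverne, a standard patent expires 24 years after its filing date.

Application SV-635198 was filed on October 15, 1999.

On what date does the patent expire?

Filing date + 24 years → 15 October 2023.

2023-10-15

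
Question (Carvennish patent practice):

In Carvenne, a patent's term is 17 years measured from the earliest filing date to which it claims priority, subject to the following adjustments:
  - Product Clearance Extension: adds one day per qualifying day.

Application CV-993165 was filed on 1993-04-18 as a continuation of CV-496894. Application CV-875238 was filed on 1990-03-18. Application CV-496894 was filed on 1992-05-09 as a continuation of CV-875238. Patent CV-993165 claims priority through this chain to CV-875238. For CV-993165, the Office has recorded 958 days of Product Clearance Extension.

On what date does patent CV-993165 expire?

October 31, 2009

Earliest priority filing: 18 March 1990.
Base term: 18 March 1990 + 17 years → 18 March 2007.
Product Clearance Extension: +958 days → 31 October 2009.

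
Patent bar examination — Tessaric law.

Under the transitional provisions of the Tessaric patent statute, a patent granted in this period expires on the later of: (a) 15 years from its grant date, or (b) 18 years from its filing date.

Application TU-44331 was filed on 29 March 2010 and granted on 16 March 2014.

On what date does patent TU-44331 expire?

(a) grant + 15 years → 16 March 2029.
(b) filing + 18 years → 29 March 2028.
Later of the two: 16 March 2029.

March 16, 2029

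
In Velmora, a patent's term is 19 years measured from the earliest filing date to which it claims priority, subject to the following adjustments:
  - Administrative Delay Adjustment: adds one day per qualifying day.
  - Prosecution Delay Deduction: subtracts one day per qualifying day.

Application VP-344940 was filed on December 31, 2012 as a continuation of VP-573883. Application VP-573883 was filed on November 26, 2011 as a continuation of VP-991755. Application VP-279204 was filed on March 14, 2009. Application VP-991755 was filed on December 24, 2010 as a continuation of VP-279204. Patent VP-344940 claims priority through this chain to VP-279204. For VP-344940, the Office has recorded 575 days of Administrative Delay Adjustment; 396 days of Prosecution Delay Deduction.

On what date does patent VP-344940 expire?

Earliest priority filing: 14 March 2009.
Base term: 14 March 2009 + 19 years → 14 March 2028.
Administrative Delay Adjustment: +575 days → 10 October 2029.
Prosecution Delay Deduction: −396 days → 9 September 2028.

September 9, 2028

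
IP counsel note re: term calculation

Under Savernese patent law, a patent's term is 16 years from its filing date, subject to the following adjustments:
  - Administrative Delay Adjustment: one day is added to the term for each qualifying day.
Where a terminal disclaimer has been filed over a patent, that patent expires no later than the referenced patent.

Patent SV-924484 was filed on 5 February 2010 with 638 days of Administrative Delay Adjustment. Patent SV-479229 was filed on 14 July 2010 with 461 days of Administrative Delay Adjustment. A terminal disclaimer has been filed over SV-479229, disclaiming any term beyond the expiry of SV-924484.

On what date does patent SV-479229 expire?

2027-10-18

Natural term of SV-479229:
  Base: filing + 16 years → 14 July 2026.
  Administrative Delay Adjustment: +461 days → 18 October 2027.
Expiry of referenced patent SV-924484:
  Base: filing + 16 years → 5 February 2026.
  Administrative Delay Adjustment: +638 days → 5 November 2027.
Terminal disclaimer: SV-479229 expires on the earlier of 18 October 2027 and 5 November 2027.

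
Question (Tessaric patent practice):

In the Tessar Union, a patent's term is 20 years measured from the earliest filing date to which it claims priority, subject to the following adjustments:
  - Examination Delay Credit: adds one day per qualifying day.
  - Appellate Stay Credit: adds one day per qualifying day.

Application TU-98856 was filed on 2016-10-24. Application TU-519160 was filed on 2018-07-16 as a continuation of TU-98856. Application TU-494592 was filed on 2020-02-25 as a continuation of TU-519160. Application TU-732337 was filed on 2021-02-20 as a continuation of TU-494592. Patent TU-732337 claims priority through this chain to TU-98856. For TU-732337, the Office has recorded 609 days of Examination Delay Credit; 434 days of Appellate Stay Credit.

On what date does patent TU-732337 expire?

Earliest priority filing: 24 October 2016.
Base term: 24 October 2016 + 20 years → 24 October 2036.
Examination Delay Credit: +609 days → 25 June 2038.
Appellate Stay Credit: +434 days → 2 September 2039.

2039-09-02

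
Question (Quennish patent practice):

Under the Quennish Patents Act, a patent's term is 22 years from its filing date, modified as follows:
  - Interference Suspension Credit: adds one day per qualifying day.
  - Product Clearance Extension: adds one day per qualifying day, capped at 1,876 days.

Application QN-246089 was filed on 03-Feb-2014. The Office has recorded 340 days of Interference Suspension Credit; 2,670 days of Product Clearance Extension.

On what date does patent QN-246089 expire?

Base term: filing date + 22 years → 3 February 2036.
Interference Suspension Credit: +340 days → 8 January 2037.
Product Clearance Extension: 2670 days claimed exceeds the 1876-day cap, so +1876 days → 27 February 2042.

2042-02-27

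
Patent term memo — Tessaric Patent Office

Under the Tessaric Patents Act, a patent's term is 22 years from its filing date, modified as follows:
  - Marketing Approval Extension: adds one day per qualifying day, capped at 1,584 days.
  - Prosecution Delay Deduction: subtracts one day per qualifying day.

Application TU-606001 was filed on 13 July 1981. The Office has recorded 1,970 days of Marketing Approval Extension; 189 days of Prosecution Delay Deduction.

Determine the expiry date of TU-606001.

May 8, 2007

Base term: filing date + 22 years → 13 July 2003.
Marketing Approval Extension: 1970 days claimed exceeds the 1584-day cap, so +1584 days → 13 November 2007.
Prosecution Delay Deduction: −189 days → 8 May 2007.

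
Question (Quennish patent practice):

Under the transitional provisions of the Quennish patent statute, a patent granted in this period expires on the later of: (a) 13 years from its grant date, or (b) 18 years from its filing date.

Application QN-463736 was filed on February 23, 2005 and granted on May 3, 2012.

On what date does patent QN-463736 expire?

May 3, 2025

(a) grant + 13 years → 3 May 2025.
(b) filing + 18 years → 23 February 2023.
Later of the two: 3 May 2025.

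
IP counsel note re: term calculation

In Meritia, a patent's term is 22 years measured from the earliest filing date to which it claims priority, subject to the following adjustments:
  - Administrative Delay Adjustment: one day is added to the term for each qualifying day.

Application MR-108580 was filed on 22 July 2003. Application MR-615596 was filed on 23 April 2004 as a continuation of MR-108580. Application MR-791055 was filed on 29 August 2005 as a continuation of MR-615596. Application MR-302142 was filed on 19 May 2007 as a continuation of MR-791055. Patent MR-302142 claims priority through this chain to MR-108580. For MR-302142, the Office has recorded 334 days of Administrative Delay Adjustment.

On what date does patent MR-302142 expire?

2026-06-21

Earliest priority filing: 22 July 2003.
Base term: 22 July 2003 + 22 years → 22 July 2025.
Administrative Delay Adjustment: +334 days → 21 June 2026.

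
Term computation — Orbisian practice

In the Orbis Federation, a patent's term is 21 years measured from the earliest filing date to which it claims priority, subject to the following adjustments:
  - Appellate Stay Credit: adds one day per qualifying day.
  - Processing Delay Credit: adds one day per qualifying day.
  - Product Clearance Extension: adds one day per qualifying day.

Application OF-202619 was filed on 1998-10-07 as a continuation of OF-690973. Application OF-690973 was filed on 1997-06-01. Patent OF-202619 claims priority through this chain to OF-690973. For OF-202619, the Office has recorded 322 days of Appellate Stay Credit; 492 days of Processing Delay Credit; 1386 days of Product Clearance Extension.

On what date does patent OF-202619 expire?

2024-06-09

Earliest priority filing: 1 June 1997.
Base term: 1 June 1997 + 21 years → 1 June 2018.
Appellate Stay Credit: +322 days → 19 April 2019.
Processing Delay Credit: +492 days → 23 August 2020.
Product Clearance Extension: +1386 days → 9 June 2024.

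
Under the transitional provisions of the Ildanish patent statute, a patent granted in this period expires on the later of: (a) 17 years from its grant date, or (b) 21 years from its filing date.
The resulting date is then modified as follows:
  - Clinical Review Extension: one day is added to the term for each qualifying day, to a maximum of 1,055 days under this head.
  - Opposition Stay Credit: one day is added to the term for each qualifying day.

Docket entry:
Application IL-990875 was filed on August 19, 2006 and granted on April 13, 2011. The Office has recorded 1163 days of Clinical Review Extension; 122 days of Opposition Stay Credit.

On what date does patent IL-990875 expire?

(a) grant + 17 years → 13 April 2028.
(b) filing + 21 years → 19 August 2027.
Later of the two: 13 April 2028.
Clinical Review Extension: 1163 days claimed exceeds the 1055-day cap, so +1055 days → 4 March 2031.
Opposition Stay Credit: +122 days → 4 July 2031.

July 4, 2031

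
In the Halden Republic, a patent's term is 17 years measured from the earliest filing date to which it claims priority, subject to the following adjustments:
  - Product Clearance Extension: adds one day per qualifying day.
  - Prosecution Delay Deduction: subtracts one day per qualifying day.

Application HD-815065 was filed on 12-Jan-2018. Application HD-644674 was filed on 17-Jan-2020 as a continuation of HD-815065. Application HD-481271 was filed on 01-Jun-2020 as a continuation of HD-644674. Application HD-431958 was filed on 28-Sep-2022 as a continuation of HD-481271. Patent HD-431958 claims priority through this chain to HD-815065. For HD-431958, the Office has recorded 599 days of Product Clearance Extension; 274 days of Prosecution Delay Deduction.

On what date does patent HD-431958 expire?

December 3, 2035

Earliest priority filing: 12 January 2018.
Base term: 12 January 2018 + 17 years → 12 January 2035.
Product Clearance Extension: +599 days → 2 September 2036.
Prosecution Delay Deduction: −274 days → 3 December 2035.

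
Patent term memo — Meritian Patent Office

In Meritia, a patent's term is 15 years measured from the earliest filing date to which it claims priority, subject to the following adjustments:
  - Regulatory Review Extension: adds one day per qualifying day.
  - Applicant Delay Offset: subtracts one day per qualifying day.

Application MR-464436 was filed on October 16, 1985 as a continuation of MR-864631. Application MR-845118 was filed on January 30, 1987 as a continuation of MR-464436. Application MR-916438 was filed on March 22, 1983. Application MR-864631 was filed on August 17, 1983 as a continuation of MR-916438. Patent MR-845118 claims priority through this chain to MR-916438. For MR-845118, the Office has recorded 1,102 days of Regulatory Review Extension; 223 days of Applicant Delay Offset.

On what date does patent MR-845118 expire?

Earliest priority filing: 22 March 1983.
Base term: 22 March 1983 + 15 years → 22 March 1998.
Regulatory Review Extension: +1102 days → 28 March 2001.
Applicant Delay Offset: −223 days → 17 August 2000.

August 17, 2000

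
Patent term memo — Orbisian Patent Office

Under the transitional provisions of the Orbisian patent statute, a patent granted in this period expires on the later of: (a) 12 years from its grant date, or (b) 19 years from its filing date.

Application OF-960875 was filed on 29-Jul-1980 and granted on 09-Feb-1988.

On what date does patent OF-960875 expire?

(a) grant + 12 years → 9 February 2000.
(b) filing + 19 years → 29 July 1999.
Later of the two: 9 February 2000.

February 9, 2000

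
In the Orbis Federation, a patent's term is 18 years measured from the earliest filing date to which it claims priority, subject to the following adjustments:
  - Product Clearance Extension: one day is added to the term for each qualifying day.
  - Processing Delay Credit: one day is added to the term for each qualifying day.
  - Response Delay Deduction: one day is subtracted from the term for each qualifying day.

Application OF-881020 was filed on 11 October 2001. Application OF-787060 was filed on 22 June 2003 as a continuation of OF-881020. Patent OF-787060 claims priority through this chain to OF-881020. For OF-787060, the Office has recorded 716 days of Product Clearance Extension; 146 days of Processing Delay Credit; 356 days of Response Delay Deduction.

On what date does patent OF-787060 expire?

2021-02-28

Earliest priority filing: 11 October 2001.
Base term: 11 October 2001 + 18 years → 11 October 2019.
Product Clearance Extension: +716 days → 26 September 2021.
Processing Delay Credit: +146 days → 19 February 2022.
Response Delay Deduction: −356 days → 28 February 2021.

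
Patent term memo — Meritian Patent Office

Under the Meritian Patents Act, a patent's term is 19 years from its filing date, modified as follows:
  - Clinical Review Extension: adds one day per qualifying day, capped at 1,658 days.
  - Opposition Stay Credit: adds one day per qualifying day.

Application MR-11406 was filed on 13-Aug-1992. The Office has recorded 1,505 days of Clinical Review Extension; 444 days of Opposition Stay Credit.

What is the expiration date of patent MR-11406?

December 13, 2016

Base term: filing date + 19 years → 13 August 2011.
Clinical Review Extension: 1505 days (within the 1658-day cap) → +1505 days → 26 September 2015.
Opposition Stay Credit: +444 days → 13 December 2016.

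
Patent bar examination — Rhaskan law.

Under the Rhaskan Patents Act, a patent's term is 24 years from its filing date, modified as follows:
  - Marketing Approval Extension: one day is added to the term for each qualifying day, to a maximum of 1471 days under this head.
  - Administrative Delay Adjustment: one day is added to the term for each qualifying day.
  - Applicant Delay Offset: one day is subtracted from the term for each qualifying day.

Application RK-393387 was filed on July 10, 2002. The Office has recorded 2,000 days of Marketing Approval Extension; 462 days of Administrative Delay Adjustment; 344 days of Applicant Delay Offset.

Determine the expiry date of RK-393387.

November 15, 2030

Base term: filing date + 24 years → 10 July 2026.
Marketing Approval Extension: 2000 days claimed exceeds the 1471-day cap, so +1471 days → 20 July 2030.
Administrative Delay Adjustment: +462 days → 25 October 2031.
Applicant Delay Offset: −344 days → 15 November 2030.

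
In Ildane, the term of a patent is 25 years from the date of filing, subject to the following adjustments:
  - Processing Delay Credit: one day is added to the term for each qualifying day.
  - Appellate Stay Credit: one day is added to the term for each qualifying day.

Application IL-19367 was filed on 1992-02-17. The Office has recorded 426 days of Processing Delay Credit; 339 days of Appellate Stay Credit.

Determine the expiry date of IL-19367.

Base term: filing date + 25 years → 17 February 2017.
Processing Delay Credit: +426 days → 19 April 2018.
Appellate Stay Credit: +339 days → 24 March 2019.

2019-03-24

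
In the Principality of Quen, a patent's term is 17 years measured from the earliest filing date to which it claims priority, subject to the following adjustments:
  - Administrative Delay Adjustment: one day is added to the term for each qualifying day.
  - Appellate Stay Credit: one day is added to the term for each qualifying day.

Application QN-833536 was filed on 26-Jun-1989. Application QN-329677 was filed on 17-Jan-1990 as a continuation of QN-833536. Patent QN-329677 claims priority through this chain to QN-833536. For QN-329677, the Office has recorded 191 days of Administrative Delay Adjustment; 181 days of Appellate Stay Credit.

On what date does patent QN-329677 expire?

Earliest priority filing: 26 June 1989.
Base term: 26 June 1989 + 17 years → 26 June 2006.
Administrative Delay Adjustment: +191 days → 3 January 2007.
Appellate Stay Credit: +181 days → 3 July 2007.

2007-07-03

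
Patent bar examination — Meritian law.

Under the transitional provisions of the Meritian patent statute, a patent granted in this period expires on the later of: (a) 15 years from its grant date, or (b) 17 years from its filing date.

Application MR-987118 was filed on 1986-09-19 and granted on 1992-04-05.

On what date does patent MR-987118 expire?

April 5, 2007

(a) grant + 15 years → 5 April 2007.
(b) filing + 17 years → 19 September 2003.
Later of the two: 5 April 2007.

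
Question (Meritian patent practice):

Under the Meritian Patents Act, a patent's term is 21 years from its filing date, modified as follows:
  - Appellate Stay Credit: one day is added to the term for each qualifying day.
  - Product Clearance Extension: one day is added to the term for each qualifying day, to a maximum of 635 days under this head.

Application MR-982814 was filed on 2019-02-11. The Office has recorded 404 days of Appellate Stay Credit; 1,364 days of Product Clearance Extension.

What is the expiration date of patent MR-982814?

2042-12-16

Base term: filing date + 21 years → 11 February 2040.
Appellate Stay Credit: +404 days → 21 March 2041.
Product Clearance Extension: 1364 days claimed exceeds the 635-day cap, so +635 days → 16 December 2042.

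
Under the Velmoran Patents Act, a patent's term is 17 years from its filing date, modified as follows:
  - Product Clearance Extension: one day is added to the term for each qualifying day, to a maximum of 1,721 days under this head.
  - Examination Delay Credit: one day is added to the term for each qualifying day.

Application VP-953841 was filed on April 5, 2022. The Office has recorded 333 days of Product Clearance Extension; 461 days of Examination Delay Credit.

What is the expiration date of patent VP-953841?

Base term: filing date + 17 years → 5 April 2039.
Product Clearance Extension: 333 days (within the 1721-day cap) → +333 days → 3 March 2040.
Examination Delay Credit: +461 days → 7 June 2041.

June 7, 2041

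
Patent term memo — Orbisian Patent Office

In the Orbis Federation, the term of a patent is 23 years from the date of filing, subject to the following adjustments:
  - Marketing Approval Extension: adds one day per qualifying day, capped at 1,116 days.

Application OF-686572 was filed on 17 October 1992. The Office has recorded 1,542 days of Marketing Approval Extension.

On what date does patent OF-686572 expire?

November 6, 2018

Base term: filing date + 23 years → 17 October 2015.
Marketing Approval Extension: 1542 days claimed exceeds the 1116-day cap, so +1116 days → 6 November 2018.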